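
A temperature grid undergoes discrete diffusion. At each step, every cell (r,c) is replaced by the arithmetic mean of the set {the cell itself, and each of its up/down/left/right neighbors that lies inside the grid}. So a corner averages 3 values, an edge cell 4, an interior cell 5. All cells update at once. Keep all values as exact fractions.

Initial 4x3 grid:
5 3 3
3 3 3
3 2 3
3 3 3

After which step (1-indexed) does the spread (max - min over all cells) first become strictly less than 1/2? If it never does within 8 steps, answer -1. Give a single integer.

Step 1: max=11/3, min=11/4, spread=11/12
Step 2: max=32/9, min=277/100, spread=707/900
Step 3: max=7183/2160, min=13589/4800, spread=21359/43200
  -> spread < 1/2 first at step 3
Step 4: max=105983/32400, min=123049/43200, spread=10957/25920
Step 5: max=12425309/3888000, min=7474781/2592000, spread=97051/311040
Step 6: max=738029281/233280000, min=450635179/155520000, spread=4966121/18662400
Step 7: max=43817399579/13996800000, min=27262299761/9331200000, spread=46783199/223948800
Step 8: max=2612247854761/839808000000, min=1644468989299/559872000000, spread=2328709933/13436928000

Answer: 3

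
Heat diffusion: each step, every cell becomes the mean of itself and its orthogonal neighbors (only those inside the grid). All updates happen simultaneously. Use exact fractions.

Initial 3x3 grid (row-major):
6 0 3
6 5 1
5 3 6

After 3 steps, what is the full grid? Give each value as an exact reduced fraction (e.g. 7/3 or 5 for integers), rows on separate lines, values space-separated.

After step 1:
  4 7/2 4/3
  11/2 3 15/4
  14/3 19/4 10/3
After step 2:
  13/3 71/24 103/36
  103/24 41/10 137/48
  179/36 63/16 71/18
After step 3:
  139/36 5131/1440 1249/432
  6371/1440 2177/600 9907/2880
  1901/432 4069/960 773/216

Answer: 139/36 5131/1440 1249/432
6371/1440 2177/600 9907/2880
1901/432 4069/960 773/216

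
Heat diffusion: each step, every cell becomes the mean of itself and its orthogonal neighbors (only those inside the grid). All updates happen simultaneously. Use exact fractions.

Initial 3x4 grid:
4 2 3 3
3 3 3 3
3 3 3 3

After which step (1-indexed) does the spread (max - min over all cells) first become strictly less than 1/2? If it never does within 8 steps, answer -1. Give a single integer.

Step 1: max=13/4, min=11/4, spread=1/2
Step 2: max=37/12, min=231/80, spread=47/240
  -> spread < 1/2 first at step 2
Step 3: max=14627/4800, min=6991/2400, spread=43/320
Step 4: max=130657/43200, min=63511/21600, spread=727/8640
Step 5: max=51956507/17280000, min=6375469/2160000, spread=63517/1152000
Step 6: max=467016037/155520000, min=57447289/19440000, spread=297509/6220800
Step 7: max=27952684583/9331200000, min=1727139913/583200000, spread=12737839/373248000
Step 8: max=1675746981397/559872000000, min=51853115821/17496000000, spread=131578201/4478976000

Answer: 2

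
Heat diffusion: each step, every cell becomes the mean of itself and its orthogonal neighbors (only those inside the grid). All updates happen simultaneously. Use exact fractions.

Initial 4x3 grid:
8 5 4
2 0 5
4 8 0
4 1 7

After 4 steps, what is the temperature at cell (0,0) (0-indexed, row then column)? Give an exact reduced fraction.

Answer: 173869/43200

Derivation:
Step 1: cell (0,0) = 5
Step 2: cell (0,0) = 17/4
Step 3: cell (0,0) = 623/144
Step 4: cell (0,0) = 173869/43200
Full grid after step 4:
  173869/43200 3537883/864000 498557/129600
  9107/2250 1354487/360000 838897/216000
  4196/1125 698581/180000 780757/216000
  6971/1800 790687/216000 246781/64800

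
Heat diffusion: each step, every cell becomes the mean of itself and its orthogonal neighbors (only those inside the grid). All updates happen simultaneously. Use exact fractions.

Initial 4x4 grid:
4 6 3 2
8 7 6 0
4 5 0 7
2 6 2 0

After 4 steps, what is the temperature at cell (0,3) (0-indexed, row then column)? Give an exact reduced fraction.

Step 1: cell (0,3) = 5/3
Step 2: cell (0,3) = 29/9
Step 3: cell (0,3) = 6727/2160
Step 4: cell (0,3) = 227881/64800
Full grid after step 4:
  22591/4320 117461/24000 852997/216000 227881/64800
  185869/36000 18407/4000 713299/180000 347771/108000
  165569/36000 258979/60000 207883/60000 22681/7200
  92521/21600 274153/72000 16111/4800 20699/7200

Answer: 227881/64800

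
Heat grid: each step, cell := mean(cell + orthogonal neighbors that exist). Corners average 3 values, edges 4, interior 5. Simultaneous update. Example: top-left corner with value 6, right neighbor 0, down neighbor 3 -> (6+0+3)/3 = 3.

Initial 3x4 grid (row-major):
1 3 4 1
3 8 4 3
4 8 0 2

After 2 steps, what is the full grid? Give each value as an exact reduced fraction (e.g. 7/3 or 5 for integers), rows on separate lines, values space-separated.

After step 1:
  7/3 4 3 8/3
  4 26/5 19/5 5/2
  5 5 7/2 5/3
After step 2:
  31/9 109/30 101/30 49/18
  62/15 22/5 18/5 319/120
  14/3 187/40 419/120 23/9

Answer: 31/9 109/30 101/30 49/18
62/15 22/5 18/5 319/120
14/3 187/40 419/120 23/9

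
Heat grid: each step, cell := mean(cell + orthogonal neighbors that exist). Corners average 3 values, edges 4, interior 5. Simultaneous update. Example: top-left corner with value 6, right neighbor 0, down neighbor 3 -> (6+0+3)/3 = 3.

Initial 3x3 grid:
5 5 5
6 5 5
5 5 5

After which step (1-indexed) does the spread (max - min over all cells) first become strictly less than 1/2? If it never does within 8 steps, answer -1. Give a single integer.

Answer: 1

Derivation:
Step 1: max=16/3, min=5, spread=1/3
  -> spread < 1/2 first at step 1
Step 2: max=1267/240, min=5, spread=67/240
Step 3: max=11237/2160, min=1007/200, spread=1807/10800
Step 4: max=4477963/864000, min=27361/5400, spread=33401/288000
Step 5: max=40109933/7776000, min=2743391/540000, spread=3025513/38880000
Step 6: max=16016926867/3110400000, min=146755949/28800000, spread=53531/995328
Step 7: max=959152925849/186624000000, min=39671116051/7776000000, spread=450953/11943936
Step 8: max=57496103560603/11197440000000, min=4766608610519/933120000000, spread=3799043/143327232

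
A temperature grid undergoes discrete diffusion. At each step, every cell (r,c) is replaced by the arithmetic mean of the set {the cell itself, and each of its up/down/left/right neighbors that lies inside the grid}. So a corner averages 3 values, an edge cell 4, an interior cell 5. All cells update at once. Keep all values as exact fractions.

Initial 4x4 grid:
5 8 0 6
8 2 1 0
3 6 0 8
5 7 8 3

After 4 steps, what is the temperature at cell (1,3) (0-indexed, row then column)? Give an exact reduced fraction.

Answer: 18887/6000

Derivation:
Step 1: cell (1,3) = 15/4
Step 2: cell (1,3) = 91/40
Step 3: cell (1,3) = 667/200
Step 4: cell (1,3) = 18887/6000
Full grid after step 4:
  49777/10800 19307/4500 29663/9000 17131/5400
  175831/36000 4903/1200 3737/1000 18887/6000
  173027/36000 589/125 354877/90000 216593/54000
  14003/2700 19133/4000 510811/108000 139459/32400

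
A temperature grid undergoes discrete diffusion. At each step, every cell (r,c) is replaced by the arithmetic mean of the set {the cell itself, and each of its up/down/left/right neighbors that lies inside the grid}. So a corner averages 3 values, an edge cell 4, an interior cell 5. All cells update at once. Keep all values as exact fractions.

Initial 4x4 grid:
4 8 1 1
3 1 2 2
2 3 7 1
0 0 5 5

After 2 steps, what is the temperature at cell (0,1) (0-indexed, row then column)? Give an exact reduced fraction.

Step 1: cell (0,1) = 7/2
Step 2: cell (0,1) = 149/40
Full grid after step 2:
  11/3 149/40 313/120 35/18
  129/40 73/25 141/50 551/240
  233/120 68/25 84/25 751/240
  14/9 571/240 811/240 35/9

Answer: 149/40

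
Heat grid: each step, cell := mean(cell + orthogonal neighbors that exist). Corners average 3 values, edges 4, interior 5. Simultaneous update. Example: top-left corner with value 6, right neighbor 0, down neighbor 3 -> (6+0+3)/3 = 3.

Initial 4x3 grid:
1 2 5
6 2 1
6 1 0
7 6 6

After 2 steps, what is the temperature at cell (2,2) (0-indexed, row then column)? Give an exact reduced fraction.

Step 1: cell (2,2) = 2
Step 2: cell (2,2) = 11/4
Full grid after step 2:
  37/12 317/120 43/18
  283/80 273/100 34/15
  217/48 87/25 11/4
  49/9 55/12 11/3

Answer: 11/4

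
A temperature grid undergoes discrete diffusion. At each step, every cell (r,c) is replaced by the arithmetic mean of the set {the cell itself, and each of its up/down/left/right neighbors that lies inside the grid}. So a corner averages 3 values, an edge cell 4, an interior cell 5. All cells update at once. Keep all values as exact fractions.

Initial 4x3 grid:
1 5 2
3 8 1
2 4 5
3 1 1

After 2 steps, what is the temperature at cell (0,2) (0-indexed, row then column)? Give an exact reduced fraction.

Answer: 32/9

Derivation:
Step 1: cell (0,2) = 8/3
Step 2: cell (0,2) = 32/9
Full grid after step 2:
  7/2 52/15 32/9
  137/40 197/50 817/240
  25/8 81/25 157/48
  29/12 127/48 22/9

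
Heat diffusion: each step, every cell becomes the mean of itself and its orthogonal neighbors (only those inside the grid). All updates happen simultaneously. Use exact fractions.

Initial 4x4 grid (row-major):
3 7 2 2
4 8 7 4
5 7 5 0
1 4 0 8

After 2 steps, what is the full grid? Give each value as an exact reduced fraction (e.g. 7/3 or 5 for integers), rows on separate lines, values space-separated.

After step 1:
  14/3 5 9/2 8/3
  5 33/5 26/5 13/4
  17/4 29/5 19/5 17/4
  10/3 3 17/4 8/3
After step 2:
  44/9 623/120 521/120 125/36
  1231/240 138/25 467/100 461/120
  1103/240 469/100 233/50 419/120
  127/36 983/240 823/240 67/18

Answer: 44/9 623/120 521/120 125/36
1231/240 138/25 467/100 461/120
1103/240 469/100 233/50 419/120
127/36 983/240 823/240 67/18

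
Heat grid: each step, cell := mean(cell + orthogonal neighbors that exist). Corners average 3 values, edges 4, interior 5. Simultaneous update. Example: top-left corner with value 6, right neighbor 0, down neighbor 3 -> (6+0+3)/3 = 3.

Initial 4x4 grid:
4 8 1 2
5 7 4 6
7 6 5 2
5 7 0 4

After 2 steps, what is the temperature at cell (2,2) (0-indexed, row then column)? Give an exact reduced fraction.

Step 1: cell (2,2) = 17/5
Step 2: cell (2,2) = 453/100
Full grid after step 2:
  197/36 245/48 327/80 41/12
  139/24 111/20 17/4 307/80
  727/120 521/100 453/100 263/80
  199/36 637/120 139/40 41/12

Answer: 453/100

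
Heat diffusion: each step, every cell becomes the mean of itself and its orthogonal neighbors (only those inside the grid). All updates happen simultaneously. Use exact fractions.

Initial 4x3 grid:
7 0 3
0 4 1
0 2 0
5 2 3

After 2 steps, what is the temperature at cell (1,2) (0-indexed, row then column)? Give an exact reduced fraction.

Answer: 187/120

Derivation:
Step 1: cell (1,2) = 2
Step 2: cell (1,2) = 187/120
Full grid after step 2:
  103/36 257/120 41/18
  247/120 9/4 187/120
  253/120 37/20 203/120
  85/36 43/20 37/18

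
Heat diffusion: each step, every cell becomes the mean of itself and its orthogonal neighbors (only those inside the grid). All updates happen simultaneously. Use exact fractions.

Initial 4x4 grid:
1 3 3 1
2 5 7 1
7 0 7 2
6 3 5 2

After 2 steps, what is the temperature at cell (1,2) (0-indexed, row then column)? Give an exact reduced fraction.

Step 1: cell (1,2) = 23/5
Step 2: cell (1,2) = 369/100
Full grid after step 2:
  35/12 119/40 383/120 95/36
  129/40 383/100 369/100 721/240
  517/120 77/20 409/100 259/80
  151/36 1049/240 299/80 41/12

Answer: 369/100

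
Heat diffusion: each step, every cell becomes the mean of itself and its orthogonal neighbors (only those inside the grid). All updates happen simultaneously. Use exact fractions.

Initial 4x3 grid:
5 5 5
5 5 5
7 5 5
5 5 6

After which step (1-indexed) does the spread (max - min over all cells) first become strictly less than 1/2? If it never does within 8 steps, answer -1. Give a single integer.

Answer: 3

Derivation:
Step 1: max=17/3, min=5, spread=2/3
Step 2: max=331/60, min=5, spread=31/60
Step 3: max=11809/2160, min=241/48, spread=241/540
  -> spread < 1/2 first at step 3
Step 4: max=700163/129600, min=36551/7200, spread=8449/25920
Step 5: max=41814757/7776000, min=1101977/216000, spread=428717/1555200
Step 6: max=2494306943/466560000, min=33257819/6480000, spread=3989759/18662400
Step 7: max=149126428837/27993600000, min=1001411273/194400000, spread=196928221/1119744000
Step 8: max=8917708854383/1679616000000, min=30145533191/5832000000, spread=1886362363/13436928000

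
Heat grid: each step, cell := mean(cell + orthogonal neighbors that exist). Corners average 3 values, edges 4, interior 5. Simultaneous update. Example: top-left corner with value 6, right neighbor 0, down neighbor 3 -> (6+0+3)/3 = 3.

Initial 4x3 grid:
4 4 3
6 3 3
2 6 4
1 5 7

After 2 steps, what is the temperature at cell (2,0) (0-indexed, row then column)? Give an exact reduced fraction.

Step 1: cell (2,0) = 15/4
Step 2: cell (2,0) = 85/24
Full grid after step 2:
  143/36 159/40 121/36
  497/120 189/50 959/240
  85/24 219/50 211/48
  67/18 67/16 181/36

Answer: 85/24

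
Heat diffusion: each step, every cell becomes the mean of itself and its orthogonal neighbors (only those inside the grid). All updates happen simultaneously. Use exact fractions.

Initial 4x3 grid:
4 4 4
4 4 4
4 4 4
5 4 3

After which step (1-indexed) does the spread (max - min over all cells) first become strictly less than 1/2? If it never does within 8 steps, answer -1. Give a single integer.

Step 1: max=13/3, min=11/3, spread=2/3
Step 2: max=151/36, min=137/36, spread=7/18
  -> spread < 1/2 first at step 2
Step 3: max=1777/432, min=1679/432, spread=49/216
Step 4: max=10553/2592, min=10183/2592, spread=185/1296
Step 5: max=62923/15552, min=61493/15552, spread=715/7776
Step 6: max=125387/31104, min=123445/31104, spread=971/15552
Step 7: max=187639/46656, min=185609/46656, spread=1015/23328
Step 8: max=8992177/2239488, min=8923727/2239488, spread=34225/1119744

Answer: 2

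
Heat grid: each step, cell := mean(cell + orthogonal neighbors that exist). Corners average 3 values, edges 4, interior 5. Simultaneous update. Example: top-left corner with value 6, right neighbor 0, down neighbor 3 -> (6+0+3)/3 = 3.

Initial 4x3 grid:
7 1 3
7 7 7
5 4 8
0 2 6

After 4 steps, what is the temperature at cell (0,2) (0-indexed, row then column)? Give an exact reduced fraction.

Answer: 331279/64800

Derivation:
Step 1: cell (0,2) = 11/3
Step 2: cell (0,2) = 173/36
Step 3: cell (0,2) = 2653/540
Step 4: cell (0,2) = 331279/64800
Full grid after step 4:
  109693/21600 2169191/432000 331279/64800
  176623/36000 919189/180000 276997/54000
  493519/108000 213241/45000 273947/54000
  8377/2025 480329/108000 76691/16200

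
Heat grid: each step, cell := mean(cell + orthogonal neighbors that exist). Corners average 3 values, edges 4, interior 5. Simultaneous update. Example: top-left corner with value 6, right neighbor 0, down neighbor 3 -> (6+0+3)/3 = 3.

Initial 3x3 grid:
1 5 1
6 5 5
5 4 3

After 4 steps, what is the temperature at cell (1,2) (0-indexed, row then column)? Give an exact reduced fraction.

Step 1: cell (1,2) = 7/2
Step 2: cell (1,2) = 97/24
Step 3: cell (1,2) = 1105/288
Step 4: cell (1,2) = 69161/17280
Full grid after step 4:
  6937/1728 34213/8640 9835/2592
  49069/11520 14591/3600 69161/17280
  1247/288 49469/11520 2353/576

Answer: 69161/17280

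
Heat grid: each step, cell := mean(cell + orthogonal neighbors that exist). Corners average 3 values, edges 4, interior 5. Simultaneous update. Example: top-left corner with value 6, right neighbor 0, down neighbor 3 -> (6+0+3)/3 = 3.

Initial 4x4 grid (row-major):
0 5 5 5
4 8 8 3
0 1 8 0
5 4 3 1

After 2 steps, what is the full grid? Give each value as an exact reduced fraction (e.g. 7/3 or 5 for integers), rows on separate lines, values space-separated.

Answer: 7/2 369/80 1259/240 169/36
137/40 233/50 507/100 133/30
127/40 383/100 108/25 37/12
35/12 289/80 151/48 25/9

Derivation:
After step 1:
  3 9/2 23/4 13/3
  3 26/5 32/5 4
  5/2 21/5 4 3
  3 13/4 4 4/3
After step 2:
  7/2 369/80 1259/240 169/36
  137/40 233/50 507/100 133/30
  127/40 383/100 108/25 37/12
  35/12 289/80 151/48 25/9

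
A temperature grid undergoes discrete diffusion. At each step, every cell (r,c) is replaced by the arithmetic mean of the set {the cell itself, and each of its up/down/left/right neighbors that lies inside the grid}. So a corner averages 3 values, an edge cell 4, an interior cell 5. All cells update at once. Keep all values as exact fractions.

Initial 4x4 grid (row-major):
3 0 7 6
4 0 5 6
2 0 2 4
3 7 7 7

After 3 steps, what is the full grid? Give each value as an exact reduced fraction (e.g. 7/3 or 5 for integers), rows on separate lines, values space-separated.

Answer: 2629/1080 433/144 14677/3600 133/27
877/360 1697/600 5957/1500 17257/3600
1673/600 3231/1000 2051/500 5863/1200
409/120 1527/400 1851/400 51/10

Derivation:
After step 1:
  7/3 5/2 9/2 19/3
  9/4 9/5 4 21/4
  9/4 11/5 18/5 19/4
  4 17/4 23/4 6
After step 2:
  85/36 167/60 13/3 193/36
  259/120 51/20 383/100 61/12
  107/40 141/50 203/50 49/10
  7/2 81/20 49/10 11/2
After step 3:
  2629/1080 433/144 14677/3600 133/27
  877/360 1697/600 5957/1500 17257/3600
  1673/600 3231/1000 2051/500 5863/1200
  409/120 1527/400 1851/400 51/10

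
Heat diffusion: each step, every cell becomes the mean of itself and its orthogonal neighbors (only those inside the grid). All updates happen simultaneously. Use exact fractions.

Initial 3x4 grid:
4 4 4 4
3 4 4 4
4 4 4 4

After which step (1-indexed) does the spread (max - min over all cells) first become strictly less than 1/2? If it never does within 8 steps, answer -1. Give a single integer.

Answer: 1

Derivation:
Step 1: max=4, min=11/3, spread=1/3
  -> spread < 1/2 first at step 1
Step 2: max=4, min=893/240, spread=67/240
Step 3: max=4, min=8203/2160, spread=437/2160
Step 4: max=3991/1000, min=3298469/864000, spread=29951/172800
Step 5: max=13421/3375, min=29888179/7776000, spread=206761/1555200
Step 6: max=21434329/5400000, min=11985404429/3110400000, spread=14430763/124416000
Step 7: max=1710347273/432000000, min=721388258311/186624000000, spread=139854109/1492992000
Step 8: max=153668771023/38880000000, min=43367288109749/11197440000000, spread=7114543559/89579520000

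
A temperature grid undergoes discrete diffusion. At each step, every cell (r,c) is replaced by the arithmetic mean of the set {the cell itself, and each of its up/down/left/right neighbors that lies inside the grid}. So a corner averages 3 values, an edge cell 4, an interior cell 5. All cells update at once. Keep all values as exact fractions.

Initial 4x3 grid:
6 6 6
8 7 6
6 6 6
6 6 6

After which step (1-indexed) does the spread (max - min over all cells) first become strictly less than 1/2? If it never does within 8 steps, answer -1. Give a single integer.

Step 1: max=27/4, min=6, spread=3/4
Step 2: max=1591/240, min=6, spread=151/240
Step 3: max=7043/1080, min=1453/240, spread=1009/2160
  -> spread < 1/2 first at step 3
Step 4: max=837581/129600, min=43967/7200, spread=1847/5184
Step 5: max=49976809/7776000, min=221089/36000, spread=444317/1555200
Step 6: max=2983668911/466560000, min=79988951/12960000, spread=4162667/18662400
Step 7: max=178384520749/27993600000, min=4816424909/777600000, spread=199728961/1119744000
Step 8: max=10671798169991/1679616000000, min=32203565059/5184000000, spread=1902744727/13436928000

Answer: 3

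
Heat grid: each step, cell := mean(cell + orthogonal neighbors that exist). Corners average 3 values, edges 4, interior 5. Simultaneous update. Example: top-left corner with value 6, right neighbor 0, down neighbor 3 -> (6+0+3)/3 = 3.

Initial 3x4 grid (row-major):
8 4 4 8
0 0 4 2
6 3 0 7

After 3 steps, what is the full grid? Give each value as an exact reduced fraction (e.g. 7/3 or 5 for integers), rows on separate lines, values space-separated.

After step 1:
  4 4 5 14/3
  7/2 11/5 2 21/4
  3 9/4 7/2 3
After step 2:
  23/6 19/5 47/12 179/36
  127/40 279/100 359/100 179/48
  35/12 219/80 43/16 47/12
After step 3:
  1297/360 717/200 14651/3600 1817/432
  2543/800 6437/2000 2507/750 58349/14400
  2119/720 6679/2400 7759/2400 31/9

Answer: 1297/360 717/200 14651/3600 1817/432
2543/800 6437/2000 2507/750 58349/14400
2119/720 6679/2400 7759/2400 31/9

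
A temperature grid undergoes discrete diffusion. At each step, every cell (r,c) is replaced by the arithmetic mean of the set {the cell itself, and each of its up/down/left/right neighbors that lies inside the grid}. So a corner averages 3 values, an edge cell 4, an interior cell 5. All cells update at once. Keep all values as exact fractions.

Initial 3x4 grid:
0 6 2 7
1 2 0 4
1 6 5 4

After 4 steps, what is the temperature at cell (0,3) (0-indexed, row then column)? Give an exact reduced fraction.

Step 1: cell (0,3) = 13/3
Step 2: cell (0,3) = 71/18
Step 3: cell (0,3) = 1979/540
Step 4: cell (0,3) = 466327/129600
Full grid after step 4:
  157751/64800 607877/216000 702137/216000 466327/129600
  182069/72000 14011/5000 1209767/360000 3124093/864000
  168901/64800 643627/216000 728387/216000 476227/129600

Answer: 466327/129600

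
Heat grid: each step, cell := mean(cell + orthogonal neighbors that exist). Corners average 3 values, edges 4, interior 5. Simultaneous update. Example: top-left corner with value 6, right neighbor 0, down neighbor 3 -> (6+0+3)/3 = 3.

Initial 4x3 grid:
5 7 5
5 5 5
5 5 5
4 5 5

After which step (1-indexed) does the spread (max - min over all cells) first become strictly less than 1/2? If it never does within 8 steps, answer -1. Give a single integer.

Answer: 4

Derivation:
Step 1: max=17/3, min=14/3, spread=1
Step 2: max=667/120, min=85/18, spread=301/360
Step 3: max=5837/1080, min=1039/216, spread=107/180
Step 4: max=2311771/432000, min=631523/129600, spread=620083/1296000
  -> spread < 1/2 first at step 4
Step 5: max=20613161/3888000, min=38198287/7776000, spread=201869/518400
Step 6: max=8190996811/1555200000, min=2309757953/466560000, spread=1475410903/4665600000
Step 7: max=73327349501/13996800000, min=139334747227/27993600000, spread=3614791/13824000
Step 8: max=29205349068691/5598720000000, min=8400317342993/1679616000000, spread=3612873776143/16796160000000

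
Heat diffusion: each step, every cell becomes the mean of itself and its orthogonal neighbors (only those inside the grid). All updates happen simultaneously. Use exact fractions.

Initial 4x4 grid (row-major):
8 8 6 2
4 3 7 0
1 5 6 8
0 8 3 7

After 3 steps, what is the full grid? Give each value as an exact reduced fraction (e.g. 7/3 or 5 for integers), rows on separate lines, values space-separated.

After step 1:
  20/3 25/4 23/4 8/3
  4 27/5 22/5 17/4
  5/2 23/5 29/5 21/4
  3 4 6 6
After step 2:
  203/36 361/60 143/30 38/9
  557/120 493/100 128/25 497/120
  141/40 223/50 521/100 213/40
  19/6 22/5 109/20 23/4
After step 3:
  5867/1080 19217/3600 18113/3600 4727/1080
  8431/1800 15101/3000 14501/3000 1058/225
  2369/600 901/200 5113/1000 383/75
  1331/360 5243/1200 2081/400 661/120

Answer: 5867/1080 19217/3600 18113/3600 4727/1080
8431/1800 15101/3000 14501/3000 1058/225
2369/600 901/200 5113/1000 383/75
1331/360 5243/1200 2081/400 661/120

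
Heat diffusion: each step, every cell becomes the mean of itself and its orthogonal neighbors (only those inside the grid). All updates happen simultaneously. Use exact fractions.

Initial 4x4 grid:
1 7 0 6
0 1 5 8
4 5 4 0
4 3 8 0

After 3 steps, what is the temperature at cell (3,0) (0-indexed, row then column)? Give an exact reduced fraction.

Step 1: cell (3,0) = 11/3
Step 2: cell (3,0) = 143/36
Step 3: cell (3,0) = 3917/1080
Full grid after step 3:
  2933/1080 21631/7200 28471/7200 4463/1080
  19291/7200 10187/3000 11057/3000 29731/7200
  24499/7200 10403/3000 11633/3000 26059/7200
  3917/1080 28459/7200 26419/7200 3887/1080

Answer: 3917/1080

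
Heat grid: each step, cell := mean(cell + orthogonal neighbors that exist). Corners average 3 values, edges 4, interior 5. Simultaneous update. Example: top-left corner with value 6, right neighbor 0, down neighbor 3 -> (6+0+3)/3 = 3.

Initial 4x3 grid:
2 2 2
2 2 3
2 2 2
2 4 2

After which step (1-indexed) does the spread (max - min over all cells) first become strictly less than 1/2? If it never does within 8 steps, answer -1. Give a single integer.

Answer: 3

Derivation:
Step 1: max=8/3, min=2, spread=2/3
Step 2: max=307/120, min=2, spread=67/120
Step 3: max=334/135, min=371/180, spread=223/540
  -> spread < 1/2 first at step 3
Step 4: max=156481/64800, min=11353/5400, spread=4049/12960
Step 5: max=9298409/3888000, min=230129/108000, spread=202753/777600
Step 6: max=551413351/233280000, min=20968999/9720000, spread=385259/1866240
Step 7: max=32831759909/13996800000, min=1268985091/583200000, spread=95044709/559872000
Step 8: max=1956192336031/839808000000, min=8523315341/3888000000, spread=921249779/6718464000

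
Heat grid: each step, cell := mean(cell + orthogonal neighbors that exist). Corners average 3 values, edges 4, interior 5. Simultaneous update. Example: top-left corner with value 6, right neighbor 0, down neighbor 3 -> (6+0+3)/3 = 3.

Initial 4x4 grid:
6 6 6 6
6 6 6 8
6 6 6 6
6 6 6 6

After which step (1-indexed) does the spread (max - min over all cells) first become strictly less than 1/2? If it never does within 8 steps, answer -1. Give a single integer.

Answer: 3

Derivation:
Step 1: max=20/3, min=6, spread=2/3
Step 2: max=391/60, min=6, spread=31/60
Step 3: max=3451/540, min=6, spread=211/540
  -> spread < 1/2 first at step 3
Step 4: max=340843/54000, min=6, spread=16843/54000
Step 5: max=3054643/486000, min=27079/4500, spread=130111/486000
Step 6: max=91122367/14580000, min=1627159/270000, spread=3255781/14580000
Step 7: max=2724753691/437400000, min=1631107/270000, spread=82360351/437400000
Step 8: max=81483316891/13122000000, min=294106441/48600000, spread=2074577821/13122000000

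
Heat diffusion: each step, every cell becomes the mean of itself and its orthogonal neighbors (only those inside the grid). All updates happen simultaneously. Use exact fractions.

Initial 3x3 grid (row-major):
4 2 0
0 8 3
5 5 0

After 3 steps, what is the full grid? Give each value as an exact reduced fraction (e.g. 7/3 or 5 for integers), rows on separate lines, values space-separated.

Answer: 739/240 22141/7200 5761/2160
51457/14400 4771/1500 44407/14400
7811/2160 8747/2400 6841/2160

Derivation:
After step 1:
  2 7/2 5/3
  17/4 18/5 11/4
  10/3 9/2 8/3
After step 2:
  13/4 323/120 95/36
  791/240 93/25 641/240
  145/36 141/40 119/36
After step 3:
  739/240 22141/7200 5761/2160
  51457/14400 4771/1500 44407/14400
  7811/2160 8747/2400 6841/2160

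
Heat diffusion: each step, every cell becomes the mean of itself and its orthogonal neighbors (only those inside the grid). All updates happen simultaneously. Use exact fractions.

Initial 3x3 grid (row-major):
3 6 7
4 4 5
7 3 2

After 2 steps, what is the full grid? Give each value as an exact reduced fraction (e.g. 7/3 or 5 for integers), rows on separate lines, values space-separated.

Answer: 83/18 74/15 31/6
179/40 112/25 547/120
79/18 41/10 71/18

Derivation:
After step 1:
  13/3 5 6
  9/2 22/5 9/2
  14/3 4 10/3
After step 2:
  83/18 74/15 31/6
  179/40 112/25 547/120
  79/18 41/10 71/18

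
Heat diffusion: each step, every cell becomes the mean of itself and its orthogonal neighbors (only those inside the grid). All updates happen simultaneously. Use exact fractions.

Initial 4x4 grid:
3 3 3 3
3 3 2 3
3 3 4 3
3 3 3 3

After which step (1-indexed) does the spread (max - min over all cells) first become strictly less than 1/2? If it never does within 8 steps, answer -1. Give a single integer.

Answer: 2

Derivation:
Step 1: max=13/4, min=11/4, spread=1/2
Step 2: max=19/6, min=17/6, spread=1/3
  -> spread < 1/2 first at step 2
Step 3: max=7489/2400, min=6911/2400, spread=289/1200
Step 4: max=66769/21600, min=62831/21600, spread=1969/10800
Step 5: max=6628849/2160000, min=6331151/2160000, spread=148849/1080000
Step 6: max=59379229/19440000, min=57260771/19440000, spread=1059229/9720000
Step 7: max=5917502809/1944000000, min=5746497191/1944000000, spread=85502809/972000000
Step 8: max=53100128389/17496000000, min=51875871611/17496000000, spread=612128389/8748000000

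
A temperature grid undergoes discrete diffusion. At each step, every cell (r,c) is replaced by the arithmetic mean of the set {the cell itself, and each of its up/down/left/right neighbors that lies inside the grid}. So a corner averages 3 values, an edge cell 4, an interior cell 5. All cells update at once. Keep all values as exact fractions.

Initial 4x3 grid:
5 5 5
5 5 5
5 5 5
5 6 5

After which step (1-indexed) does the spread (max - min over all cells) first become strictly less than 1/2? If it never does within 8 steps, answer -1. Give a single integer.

Step 1: max=16/3, min=5, spread=1/3
  -> spread < 1/2 first at step 1
Step 2: max=1267/240, min=5, spread=67/240
Step 3: max=11237/2160, min=5, spread=437/2160
Step 4: max=4477531/864000, min=5009/1000, spread=29951/172800
Step 5: max=40095821/7776000, min=16954/3375, spread=206761/1555200
Step 6: max=16008195571/3110400000, min=27165671/5400000, spread=14430763/124416000
Step 7: max=958227741689/186624000000, min=2177652727/432000000, spread=139854109/1492992000
Step 8: max=57409671890251/11197440000000, min=196251228977/38880000000, spread=7114543559/89579520000

Answer: 1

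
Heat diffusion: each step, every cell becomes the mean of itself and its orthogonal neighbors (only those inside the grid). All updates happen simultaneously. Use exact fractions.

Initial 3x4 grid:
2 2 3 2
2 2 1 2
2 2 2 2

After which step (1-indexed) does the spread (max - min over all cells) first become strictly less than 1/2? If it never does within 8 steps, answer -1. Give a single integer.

Step 1: max=7/3, min=7/4, spread=7/12
Step 2: max=103/48, min=11/6, spread=5/16
  -> spread < 1/2 first at step 2
Step 3: max=223/108, min=4511/2400, spread=4001/21600
Step 4: max=439241/216000, min=9193/4800, spread=6389/54000
Step 5: max=34028/16875, min=116119/60000, spread=1753/21600
Step 6: max=77965483/38880000, min=302983307/155520000, spread=71029/1244160
Step 7: max=1941492413/972000000, min=7612152527/3888000000, spread=410179/10368000
Step 8: max=278979613423/139968000000, min=1098788580067/559872000000, spread=45679663/1492992000

Answer: 2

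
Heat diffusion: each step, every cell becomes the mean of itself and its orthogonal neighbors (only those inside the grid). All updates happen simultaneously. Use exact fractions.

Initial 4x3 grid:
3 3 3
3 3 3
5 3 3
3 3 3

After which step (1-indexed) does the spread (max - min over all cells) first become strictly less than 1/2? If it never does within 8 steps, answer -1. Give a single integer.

Answer: 3

Derivation:
Step 1: max=11/3, min=3, spread=2/3
Step 2: max=211/60, min=3, spread=31/60
Step 3: max=1831/540, min=3, spread=211/540
  -> spread < 1/2 first at step 3
Step 4: max=178897/54000, min=2747/900, spread=14077/54000
Step 5: max=1598407/486000, min=165683/54000, spread=5363/24300
Step 6: max=47480809/14580000, min=92869/30000, spread=93859/583200
Step 7: max=2834674481/874800000, min=151136467/48600000, spread=4568723/34992000
Step 8: max=169244435629/52488000000, min=4555618889/1458000000, spread=8387449/83980800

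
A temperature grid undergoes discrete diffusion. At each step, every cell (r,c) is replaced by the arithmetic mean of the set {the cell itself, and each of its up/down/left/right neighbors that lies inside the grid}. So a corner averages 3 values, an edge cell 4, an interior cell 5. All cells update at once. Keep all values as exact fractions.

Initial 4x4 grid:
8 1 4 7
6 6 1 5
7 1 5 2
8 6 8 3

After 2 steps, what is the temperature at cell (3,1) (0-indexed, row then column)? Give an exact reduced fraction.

Answer: 93/16

Derivation:
Step 1: cell (3,1) = 23/4
Step 2: cell (3,1) = 93/16
Full grid after step 2:
  11/2 4 263/60 37/9
  81/16 237/50 88/25 511/120
  97/16 453/100 437/100 457/120
  73/12 93/16 1139/240 163/36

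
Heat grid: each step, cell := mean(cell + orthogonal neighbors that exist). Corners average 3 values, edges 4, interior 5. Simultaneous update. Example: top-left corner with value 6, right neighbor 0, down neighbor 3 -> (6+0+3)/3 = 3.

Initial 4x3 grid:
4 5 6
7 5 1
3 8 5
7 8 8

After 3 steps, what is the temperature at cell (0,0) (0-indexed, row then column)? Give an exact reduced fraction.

Step 1: cell (0,0) = 16/3
Step 2: cell (0,0) = 181/36
Step 3: cell (0,0) = 2753/540
Full grid after step 3:
  2753/540 3479/720 1123/240
  95/18 1253/240 475/96
  477/80 1163/200 929/160
  4561/720 6277/960 761/120

Answer: 2753/540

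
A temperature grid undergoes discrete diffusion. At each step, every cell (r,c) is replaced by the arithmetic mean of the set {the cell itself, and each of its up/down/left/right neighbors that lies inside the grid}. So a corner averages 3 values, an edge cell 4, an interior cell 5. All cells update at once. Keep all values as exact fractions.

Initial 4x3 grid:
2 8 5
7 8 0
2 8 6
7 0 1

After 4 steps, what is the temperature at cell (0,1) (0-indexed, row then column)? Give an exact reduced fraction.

Step 1: cell (0,1) = 23/4
Step 2: cell (0,1) = 439/80
Step 3: cell (0,1) = 5057/960
Step 4: cell (0,1) = 303283/57600
Full grid after step 4:
  138331/25920 303283/57600 130001/25920
  225251/43200 119479/24000 103913/21600
  67501/14400 164581/36000 91889/21600
  699/160 43927/10800 12841/3240

Answer: 303283/57600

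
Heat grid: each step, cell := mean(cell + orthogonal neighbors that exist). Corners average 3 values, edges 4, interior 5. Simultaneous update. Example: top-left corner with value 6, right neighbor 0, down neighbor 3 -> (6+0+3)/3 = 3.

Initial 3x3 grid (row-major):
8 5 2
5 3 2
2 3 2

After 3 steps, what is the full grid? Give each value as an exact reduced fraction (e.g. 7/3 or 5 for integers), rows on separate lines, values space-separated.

Answer: 409/90 3199/800 2477/720
29291/7200 21409/6000 42757/14400
967/270 21991/7200 5831/2160

Derivation:
After step 1:
  6 9/2 3
  9/2 18/5 9/4
  10/3 5/2 7/3
After step 2:
  5 171/40 13/4
  523/120 347/100 671/240
  31/9 353/120 85/36
After step 3:
  409/90 3199/800 2477/720
  29291/7200 21409/6000 42757/14400
  967/270 21991/7200 5831/2160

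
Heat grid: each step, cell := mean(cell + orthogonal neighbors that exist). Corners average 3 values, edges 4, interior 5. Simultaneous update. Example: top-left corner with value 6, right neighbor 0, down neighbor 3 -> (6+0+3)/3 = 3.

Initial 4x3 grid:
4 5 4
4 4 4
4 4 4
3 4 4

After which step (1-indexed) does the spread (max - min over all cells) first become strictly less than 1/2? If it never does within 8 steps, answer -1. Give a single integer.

Answer: 3

Derivation:
Step 1: max=13/3, min=11/3, spread=2/3
Step 2: max=1027/240, min=67/18, spread=401/720
Step 3: max=9077/2160, min=823/216, spread=847/2160
  -> spread < 1/2 first at step 3
Step 4: max=3602011/864000, min=499619/129600, spread=813653/2592000
Step 5: max=32234501/7776000, min=30240271/7776000, spread=199423/777600
Step 6: max=1923634399/466560000, min=1826718449/466560000, spread=1938319/9331200
Step 7: max=114942690341/27993600000, min=110155300891/27993600000, spread=95747789/559872000
Step 8: max=6871417997119/1679616000000, min=6636412214369/1679616000000, spread=940023131/6718464000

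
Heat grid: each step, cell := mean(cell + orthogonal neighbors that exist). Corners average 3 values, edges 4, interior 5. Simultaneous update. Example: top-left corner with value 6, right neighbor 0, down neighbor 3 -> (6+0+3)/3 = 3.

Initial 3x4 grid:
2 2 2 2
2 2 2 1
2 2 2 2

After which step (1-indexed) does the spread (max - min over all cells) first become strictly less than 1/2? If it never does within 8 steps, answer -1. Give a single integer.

Step 1: max=2, min=5/3, spread=1/3
  -> spread < 1/2 first at step 1
Step 2: max=2, min=413/240, spread=67/240
Step 3: max=2, min=3883/2160, spread=437/2160
Step 4: max=1991/1000, min=1570469/864000, spread=29951/172800
Step 5: max=6671/3375, min=14336179/7776000, spread=206761/1555200
Step 6: max=10634329/5400000, min=5764604429/3110400000, spread=14430763/124416000
Step 7: max=846347273/432000000, min=348140258311/186624000000, spread=139854109/1492992000
Step 8: max=75908771023/38880000000, min=20972408109749/11197440000000, spread=7114543559/89579520000

Answer: 1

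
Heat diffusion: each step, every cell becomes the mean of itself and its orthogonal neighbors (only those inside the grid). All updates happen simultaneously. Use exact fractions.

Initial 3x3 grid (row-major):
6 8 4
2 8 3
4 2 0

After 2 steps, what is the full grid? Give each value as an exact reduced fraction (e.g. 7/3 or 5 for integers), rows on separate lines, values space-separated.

After step 1:
  16/3 13/2 5
  5 23/5 15/4
  8/3 7/2 5/3
After step 2:
  101/18 643/120 61/12
  22/5 467/100 901/240
  67/18 373/120 107/36

Answer: 101/18 643/120 61/12
22/5 467/100 901/240
67/18 373/120 107/36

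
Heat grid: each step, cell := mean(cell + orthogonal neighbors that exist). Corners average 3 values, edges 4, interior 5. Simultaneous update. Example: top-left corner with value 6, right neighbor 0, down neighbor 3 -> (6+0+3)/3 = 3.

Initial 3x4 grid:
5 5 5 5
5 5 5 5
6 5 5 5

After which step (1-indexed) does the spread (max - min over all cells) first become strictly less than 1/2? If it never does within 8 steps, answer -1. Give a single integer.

Answer: 1

Derivation:
Step 1: max=16/3, min=5, spread=1/3
  -> spread < 1/2 first at step 1
Step 2: max=95/18, min=5, spread=5/18
Step 3: max=1121/216, min=5, spread=41/216
Step 4: max=133817/25920, min=5, spread=4217/25920
Step 5: max=7985149/1555200, min=36079/7200, spread=38417/311040
Step 6: max=477760211/93312000, min=722597/144000, spread=1903471/18662400
Step 7: max=28594589089/5598720000, min=21715759/4320000, spread=18038617/223948800
Step 8: max=1712884182851/335923200000, min=1956926759/388800000, spread=883978523/13436928000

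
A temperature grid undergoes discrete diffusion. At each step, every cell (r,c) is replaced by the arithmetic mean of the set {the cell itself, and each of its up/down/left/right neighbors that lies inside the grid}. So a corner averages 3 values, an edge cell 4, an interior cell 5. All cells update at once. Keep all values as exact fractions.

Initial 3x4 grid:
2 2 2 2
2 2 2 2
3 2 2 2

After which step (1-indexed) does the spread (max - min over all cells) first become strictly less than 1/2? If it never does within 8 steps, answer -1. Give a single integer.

Answer: 1

Derivation:
Step 1: max=7/3, min=2, spread=1/3
  -> spread < 1/2 first at step 1
Step 2: max=41/18, min=2, spread=5/18
Step 3: max=473/216, min=2, spread=41/216
Step 4: max=56057/25920, min=2, spread=4217/25920
Step 5: max=3319549/1555200, min=14479/7200, spread=38417/311040
Step 6: max=197824211/93312000, min=290597/144000, spread=1903471/18662400
Step 7: max=11798429089/5598720000, min=8755759/4320000, spread=18038617/223948800
Step 8: max=705114582851/335923200000, min=790526759/388800000, spread=883978523/13436928000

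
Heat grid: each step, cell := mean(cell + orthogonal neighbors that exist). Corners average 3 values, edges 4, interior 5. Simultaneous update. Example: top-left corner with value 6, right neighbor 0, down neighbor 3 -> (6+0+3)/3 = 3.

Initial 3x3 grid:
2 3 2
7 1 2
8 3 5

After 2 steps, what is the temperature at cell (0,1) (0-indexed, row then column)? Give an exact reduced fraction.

Answer: 173/60

Derivation:
Step 1: cell (0,1) = 2
Step 2: cell (0,1) = 173/60
Full grid after step 2:
  7/2 173/60 41/18
  177/40 329/100 341/120
  59/12 1007/240 121/36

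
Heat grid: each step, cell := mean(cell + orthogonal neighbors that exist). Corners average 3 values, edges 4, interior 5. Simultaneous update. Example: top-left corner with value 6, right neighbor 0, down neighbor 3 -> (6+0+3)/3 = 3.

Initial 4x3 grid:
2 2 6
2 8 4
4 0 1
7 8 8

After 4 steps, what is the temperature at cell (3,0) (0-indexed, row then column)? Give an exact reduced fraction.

Answer: 605623/129600

Derivation:
Step 1: cell (3,0) = 19/3
Step 2: cell (3,0) = 46/9
Step 3: cell (3,0) = 677/135
Step 4: cell (3,0) = 605623/129600
Full grid after step 4:
  13213/3600 531857/144000 86053/21600
  269501/72000 120239/30000 144313/36000
  942503/216000 171577/40000 483689/108000
  605623/129600 154471/32000 607973/129600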